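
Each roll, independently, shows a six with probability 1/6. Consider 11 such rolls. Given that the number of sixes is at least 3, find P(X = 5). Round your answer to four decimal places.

X ~ Binomial(11, 0.166667). Want P(X=5 | X≥3) = P(X=5) / P(X≥3).
P(X=5) = C(11,5)·0.166667^5·0.833333^6 = 0.019897
P(X≥3) = 1 − 0.134588 − 0.296094 − 0.296094 = 0.273225
Ratio = 0.019897 / 0.273225 = 0.072825

0.0728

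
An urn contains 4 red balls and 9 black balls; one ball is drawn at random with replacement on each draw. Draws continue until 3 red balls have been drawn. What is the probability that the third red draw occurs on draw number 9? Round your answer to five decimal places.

0.08981

Y = trial on which the third success occurs; negative binomial, r=3, p=0.307692.
P(Y=9) = C(8,2) · p^3 · (1−p)^6
= 28 · 0.029131 · 0.1101 = 0.0898055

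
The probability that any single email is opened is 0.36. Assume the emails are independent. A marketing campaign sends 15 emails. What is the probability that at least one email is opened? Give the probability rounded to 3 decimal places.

0.999

P(at least one) = 1 − P(none) = 1 − (1 − 0.36)^15
= 1 − 0.00124 = 0.99876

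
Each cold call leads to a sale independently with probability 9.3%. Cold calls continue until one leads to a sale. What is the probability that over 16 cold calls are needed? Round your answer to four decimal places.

0.2098

Y = number of cold calls to the first success; geometric, p = 0.093.
P(Y > 16) = P(first 16 all fail) = (1−p)^16 = 0.209757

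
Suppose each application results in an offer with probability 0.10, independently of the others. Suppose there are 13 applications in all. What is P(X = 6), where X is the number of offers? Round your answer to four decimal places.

X ~ Binomial(n=13, p=0.10).
P(X=6) = C(13,6) · p^6 · (1−p)^7
= 1716 · 1e-06 · 0.4783 = 0.000821

0.0008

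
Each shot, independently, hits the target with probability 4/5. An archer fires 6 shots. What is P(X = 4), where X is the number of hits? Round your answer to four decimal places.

X ~ Binomial(n=6, p=0.80).
P(X=4) = C(6,4) · p^4 · (1−p)^2
= 15 · 0.4096 · 0.04 = 0.245760

0.2458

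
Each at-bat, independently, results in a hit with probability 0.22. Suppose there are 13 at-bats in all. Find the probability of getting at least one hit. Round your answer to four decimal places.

P(at least one) = 1 − P(none) = 1 − (1 − 0.22)^13
= 1 − 0.039558 = 0.960442

0.9604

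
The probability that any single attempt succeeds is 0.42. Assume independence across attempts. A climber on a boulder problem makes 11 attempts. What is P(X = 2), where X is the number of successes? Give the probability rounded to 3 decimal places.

0.072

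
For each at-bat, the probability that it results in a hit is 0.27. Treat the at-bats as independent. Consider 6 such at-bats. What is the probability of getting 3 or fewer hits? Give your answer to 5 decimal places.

0.95085

X ~ Binomial(6, 0.27); P(X ≤ 3) = Σ C(6,k) p^k (1−p)^(6−k) over k:
  k=0: C(6,0)·0.27^0·0.73^6 = 0.1513342
  k=1: C(6,1)·0.27^1·0.73^5 = 0.3358376
  k=2: C(6,2)·0.27^2·0.73^4 = 0.3105348
  k=3: C(6,3)·0.27^3·0.73^3 = 0.1531404
Total = 0.9508470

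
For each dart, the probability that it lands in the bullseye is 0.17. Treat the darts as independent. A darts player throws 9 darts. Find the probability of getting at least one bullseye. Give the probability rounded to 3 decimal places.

P(at least one) = 1 − P(none) = 1 − (1 − 0.17)^9
= 1 − 0.18694 = 0.81306

0.813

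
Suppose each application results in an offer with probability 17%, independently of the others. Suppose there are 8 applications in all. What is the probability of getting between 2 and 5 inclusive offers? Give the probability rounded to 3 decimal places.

0.405

X ~ Binomial(8, 0.17); P(2 ≤ X ≤ 5) = Σ C(8,k) p^k (1−p)^(8−k) over k:
  k=2: C(8,2)·0.17^2·0.83^6 = 0.26456
  k=3: C(8,3)·0.17^3·0.83^5 = 0.10837
  k=4: C(8,4)·0.17^4·0.83^4 = 0.02775
  k=5: C(8,5)·0.17^5·0.83^3 = 0.00455
Total = 0.40523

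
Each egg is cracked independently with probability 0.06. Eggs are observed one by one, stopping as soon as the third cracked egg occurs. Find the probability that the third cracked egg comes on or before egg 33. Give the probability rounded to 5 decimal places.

0.31765

Finishing within 33 eggs ⇔ at least 3 successes in the first 33. With X ~ Binomial(33, 0.06), P(Y ≤ 33) = 1 − P(X ≤ 2).
  k=0: C(33,0)·0.06^0·0.94^33 = 0.1297834
  k=1: C(33,1)·0.06^1·0.94^32 = 0.2733736
  k=2: C(33,2)·0.06^2·0.94^31 = 0.2791900
1 − 0.6823470 = 0.3176530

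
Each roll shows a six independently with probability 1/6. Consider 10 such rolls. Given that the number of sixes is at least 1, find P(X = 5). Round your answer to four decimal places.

0.0155

X ~ Binomial(10, 0.166667). Want P(X=5 | X≥1) = P(X=5) / P(X≥1).
P(X=5) = C(10,5)·0.166667^5·0.833333^5 = 0.013024
P(X≥1) = 1 − 0.161506 = 0.838494
Ratio = 0.013024 / 0.838494 = 0.015532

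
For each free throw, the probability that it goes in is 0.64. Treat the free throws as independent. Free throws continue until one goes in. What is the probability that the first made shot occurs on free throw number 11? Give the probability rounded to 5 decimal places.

0.00002

Geometric (trials to first success), p = 0.64.
P(Y = 11) = (1−p)^10 · p = 3.6562e-05 · 0.64 = 0.0000234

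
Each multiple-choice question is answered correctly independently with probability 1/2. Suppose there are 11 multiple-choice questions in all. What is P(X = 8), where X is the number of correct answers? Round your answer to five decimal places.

X ~ Binomial(n=11, p=0.50).
P(X=8) = C(11,8) · p^8 · (1−p)^3
= 165 · 0.0039062 · 0.125 = 0.0805664

0.08057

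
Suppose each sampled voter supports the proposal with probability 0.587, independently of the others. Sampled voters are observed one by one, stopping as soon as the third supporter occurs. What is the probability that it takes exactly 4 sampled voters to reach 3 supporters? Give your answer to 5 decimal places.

0.25060

Y = trial on which the third success occurs; negative binomial, r=3, p=0.587.
P(Y=4) = C(3,2) · p^3 · (1−p)^1
= 3 · 0.20226 · 0.413 = 0.2506026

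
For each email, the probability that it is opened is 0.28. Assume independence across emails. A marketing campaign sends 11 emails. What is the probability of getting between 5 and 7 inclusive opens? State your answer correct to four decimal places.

X ~ Binomial(11, 0.28); P(5 ≤ X ≤ 7) = Σ C(11,k) p^k (1−p)^(11−k) over k:
  k=5: C(11,5)·0.28^5·0.72^6 = 0.110771
  k=6: C(11,6)·0.28^6·0.72^5 = 0.043078
  k=7: C(11,7)·0.28^7·0.72^4 = 0.011966
Total = 0.165815

0.1658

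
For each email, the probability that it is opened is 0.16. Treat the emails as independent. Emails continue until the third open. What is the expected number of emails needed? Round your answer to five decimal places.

Y = total emails until the third success; negative binomial with r=3, p=0.16.
E[Y] = r / p = 3 / 0.16 = 18.7500000

18.75000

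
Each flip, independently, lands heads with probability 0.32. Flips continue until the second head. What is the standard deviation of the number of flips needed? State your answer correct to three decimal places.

Y = total flips until the second success; negative binomial with r=2, p=0.32.
SD(Y) = √[r(1−p)/p²] = √(13.28125) = 3.64434

3.644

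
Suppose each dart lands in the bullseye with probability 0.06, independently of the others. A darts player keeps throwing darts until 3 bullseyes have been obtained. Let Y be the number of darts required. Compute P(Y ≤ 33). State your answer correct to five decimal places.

0.31765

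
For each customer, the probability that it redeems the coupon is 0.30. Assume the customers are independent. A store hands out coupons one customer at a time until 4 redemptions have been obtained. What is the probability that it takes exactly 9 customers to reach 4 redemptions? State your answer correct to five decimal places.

0.07624

Y = trial on which the fourth success occurs; negative binomial, r=4, p=0.30.
P(Y=9) = C(8,3) · p^4 · (1−p)^5
= 56 · 0.0081 · 0.16807 = 0.0762366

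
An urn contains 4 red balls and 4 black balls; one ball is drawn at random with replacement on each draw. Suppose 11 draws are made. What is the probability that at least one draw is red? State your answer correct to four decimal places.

P(at least one) = 1 − P(none) = 1 − (1 − 0.50)^11
= 1 − 0.000488 = 0.999512

0.9995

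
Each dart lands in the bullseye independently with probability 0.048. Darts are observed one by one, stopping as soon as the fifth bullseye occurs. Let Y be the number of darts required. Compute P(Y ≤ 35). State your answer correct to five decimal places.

0.02488

Finishing within 35 darts ⇔ at least 5 successes in the first 35. With X ~ Binomial(35, 0.048), P(Y ≤ 35) = 1 − P(X ≤ 4).
  k=0: C(35,0)·0.048^0·0.952^35 = 0.1787694
  k=1: C(35,1)·0.048^1·0.952^34 = 0.3154754
  k=2: C(35,2)·0.048^2·0.952^33 = 0.2704075
  k=3: C(35,3)·0.048^3·0.952^32 = 0.1499739
  k=4: C(35,4)·0.048^4·0.952^31 = 0.0604937
1 − 0.9751199 = 0.0248801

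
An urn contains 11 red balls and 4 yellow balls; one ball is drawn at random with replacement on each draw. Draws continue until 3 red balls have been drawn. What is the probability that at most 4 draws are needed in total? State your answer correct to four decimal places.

0.7099

Finishing within 4 draws ⇔ at least 3 successes in the first 4. With X ~ Binomial(4, 0.733333), P(Y ≤ 4) = 1 − P(X ≤ 2).
  k=0: C(4,0)·0.733333^0·0.266667^4 = 0.005057
  k=1: C(4,1)·0.733333^1·0.266667^3 = 0.055625
  k=2: C(4,2)·0.733333^2·0.266667^2 = 0.229452
1 − 0.290133 = 0.709867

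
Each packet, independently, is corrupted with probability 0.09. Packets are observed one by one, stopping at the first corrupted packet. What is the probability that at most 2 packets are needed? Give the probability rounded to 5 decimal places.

0.17190

Y = number of packets to the first success; geometric, p = 0.09.
P(Y ≤ 2) = 1 − (1−p)^2 = 1 − 0.8281000 = 0.1719000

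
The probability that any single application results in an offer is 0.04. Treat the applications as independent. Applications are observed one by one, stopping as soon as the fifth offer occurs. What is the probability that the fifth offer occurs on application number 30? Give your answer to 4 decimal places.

Y = trial on which the fifth success occurs; negative binomial, r=5, p=0.04.
P(Y=30) = C(29,4) · p^5 · (1−p)^25
= 23751 · 1.024e-07 · 0.3604 = 0.000877

0.0009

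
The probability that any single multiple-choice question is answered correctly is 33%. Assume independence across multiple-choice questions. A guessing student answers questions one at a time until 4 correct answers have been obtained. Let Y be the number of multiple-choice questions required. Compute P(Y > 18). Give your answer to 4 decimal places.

0.1069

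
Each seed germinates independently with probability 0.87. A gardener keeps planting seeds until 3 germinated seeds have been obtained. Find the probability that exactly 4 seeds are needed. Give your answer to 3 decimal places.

Y = trial on which the third success occurs; negative binomial, r=3, p=0.87.
P(Y=4) = C(3,2) · p^3 · (1−p)^1
= 3 · 0.6585 · 0.13 = 0.25682

0.257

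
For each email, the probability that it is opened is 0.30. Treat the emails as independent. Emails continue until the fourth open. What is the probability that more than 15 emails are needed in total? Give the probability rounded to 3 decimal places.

Needing more than 15 emails ⇔ fewer than 4 successes in the first 15. With X ~ Binomial(15, 0.30), P(Y > 15) = P(X ≤ 3).
  k=0: C(15,0)·0.30^0·0.70^15 = 0.00475
  k=1: C(15,1)·0.30^1·0.70^14 = 0.03052
  k=2: C(15,2)·0.30^2·0.70^13 = 0.09156
  k=3: C(15,3)·0.30^3·0.70^12 = 0.17004
P(X ≤ 3) = 0.29687

0.297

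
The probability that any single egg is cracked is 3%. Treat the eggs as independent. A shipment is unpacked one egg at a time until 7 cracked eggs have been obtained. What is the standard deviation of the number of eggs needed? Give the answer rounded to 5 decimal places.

Y = total eggs until the seventh success; negative binomial with r=7, p=0.03.
SD(Y) = √[r(1−p)/p²] = √(7544.4444444) = 86.8587615

86.85876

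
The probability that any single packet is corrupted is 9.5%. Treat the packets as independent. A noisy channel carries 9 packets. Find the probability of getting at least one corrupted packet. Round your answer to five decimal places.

P(at least one) = 1 − P(none) = 1 − (1 − 0.095)^9
= 1 − 0.4072276 = 0.5927724

0.59277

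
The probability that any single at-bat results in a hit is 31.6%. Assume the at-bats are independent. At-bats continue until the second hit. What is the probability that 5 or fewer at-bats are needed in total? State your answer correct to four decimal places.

0.5044

Finishing within 5 at-bats ⇔ at least 2 successes in the first 5. With X ~ Binomial(5, 0.316), P(Y ≤ 5) = 1 − P(X ≤ 1).
  k=0: C(5,0)·0.316^0·0.684^5 = 0.149720
  k=1: C(5,1)·0.316^1·0.684^4 = 0.345845
1 − 0.495565 = 0.504435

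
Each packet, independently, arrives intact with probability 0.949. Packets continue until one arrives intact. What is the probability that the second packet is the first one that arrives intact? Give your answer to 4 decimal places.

0.0484

Geometric (trials to first success), p = 0.949.
P(Y = 2) = (1−p)^1 · p = 0.051 · 0.949 = 0.048399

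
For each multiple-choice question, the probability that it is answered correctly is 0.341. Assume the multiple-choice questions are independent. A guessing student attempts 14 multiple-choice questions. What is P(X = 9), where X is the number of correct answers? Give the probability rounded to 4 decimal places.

X ~ Binomial(n=14, p=0.341).
P(X=9) = C(14,9) · p^9 · (1−p)^5
= 2002 · 6.2343e-05 · 0.12429 = 0.015512

0.0155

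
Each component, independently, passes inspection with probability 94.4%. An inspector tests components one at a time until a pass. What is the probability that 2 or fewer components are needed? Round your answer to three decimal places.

Y = number of components to the first success; geometric, p = 0.944.
P(Y ≤ 2) = 1 − (1−p)^2 = 1 − 0.00314 = 0.99686

0.997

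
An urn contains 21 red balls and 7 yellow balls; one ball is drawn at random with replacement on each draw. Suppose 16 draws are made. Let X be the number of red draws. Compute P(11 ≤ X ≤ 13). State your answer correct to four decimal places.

X ~ Binomial(16, 0.75); P(11 ≤ X ≤ 13) = Σ C(16,k) p^k (1−p)^(16−k) over k:
  k=11: C(16,11)·0.75^11·0.25^5 = 0.180159
  k=12: C(16,12)·0.75^12·0.25^4 = 0.225199
  k=13: C(16,13)·0.75^13·0.25^3 = 0.207876
Total = 0.613234

0.6132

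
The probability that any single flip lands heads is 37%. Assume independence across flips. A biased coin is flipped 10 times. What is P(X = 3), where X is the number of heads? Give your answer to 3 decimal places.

X ~ Binomial(n=10, p=0.37).
P(X=3) = C(10,3) · p^3 · (1−p)^7
= 120 · 0.050653 · 0.03939 = 0.23943

0.239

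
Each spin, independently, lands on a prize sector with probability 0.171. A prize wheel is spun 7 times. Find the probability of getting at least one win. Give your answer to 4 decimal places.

P(at least one) = 1 − P(none) = 1 − (1 − 0.171)^7
= 1 − 0.269080 = 0.730920

0.7309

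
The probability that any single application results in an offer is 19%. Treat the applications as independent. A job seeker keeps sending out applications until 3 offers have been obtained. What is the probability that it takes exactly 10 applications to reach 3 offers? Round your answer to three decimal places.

Y = trial on which the third success occurs; negative binomial, r=3, p=0.19.
P(Y=10) = C(9,2) · p^3 · (1−p)^7
= 36 · 0.006859 · 0.22877 = 0.05649

0.056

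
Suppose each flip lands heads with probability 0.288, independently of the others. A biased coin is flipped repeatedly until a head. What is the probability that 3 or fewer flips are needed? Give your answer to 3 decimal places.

Y = number of flips to the first success; geometric, p = 0.288.
P(Y ≤ 3) = 1 − (1−p)^3 = 1 − 0.36094 = 0.63906

0.639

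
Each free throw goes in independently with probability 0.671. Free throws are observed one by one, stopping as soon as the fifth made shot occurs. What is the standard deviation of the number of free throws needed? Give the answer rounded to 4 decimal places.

Y = total free throws until the fifth success; negative binomial with r=5, p=0.671.
SD(Y) = √[r(1−p)/p²] = √(3.653599) = 1.911439

1.9114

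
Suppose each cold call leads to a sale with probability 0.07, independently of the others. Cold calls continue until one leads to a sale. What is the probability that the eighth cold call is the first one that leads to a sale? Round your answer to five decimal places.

0.04212

Geometric (trials to first success), p = 0.07.
P(Y = 8) = (1−p)^7 · p = 0.6017 · 0.07 = 0.0421191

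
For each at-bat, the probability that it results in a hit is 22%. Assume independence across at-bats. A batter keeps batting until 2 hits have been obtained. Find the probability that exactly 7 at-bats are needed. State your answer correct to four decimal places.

0.0838

Y = trial on which the second success occurs; negative binomial, r=2, p=0.22.
P(Y=7) = C(6,1) · p^2 · (1−p)^5
= 6 · 0.0484 · 0.28872 = 0.083844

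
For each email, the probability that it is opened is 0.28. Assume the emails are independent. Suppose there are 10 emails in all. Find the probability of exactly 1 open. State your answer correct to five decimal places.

X ~ Binomial(n=10, p=0.28).
P(X=1) = C(10,1) · p^1 · (1−p)^9
= 10 · 0.28 · 0.051999 = 0.1455964

0.14560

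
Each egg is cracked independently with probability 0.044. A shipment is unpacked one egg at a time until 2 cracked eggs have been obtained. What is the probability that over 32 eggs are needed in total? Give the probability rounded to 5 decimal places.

0.58593

Needing more than 32 eggs ⇔ fewer than 2 successes in the first 32. With X ~ Binomial(32, 0.044), P(Y > 32) = P(X ≤ 1).
  k=0: C(32,0)·0.044^0·0.956^32 = 0.2369477
  k=1: C(32,1)·0.044^1·0.956^31 = 0.3489774
P(X ≤ 1) = 0.5859251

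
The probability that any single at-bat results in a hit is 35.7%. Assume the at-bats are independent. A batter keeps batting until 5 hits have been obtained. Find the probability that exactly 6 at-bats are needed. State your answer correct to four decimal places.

0.0186

Y = trial on which the fifth success occurs; negative binomial, r=5, p=0.357.
P(Y=6) = C(5,4) · p^5 · (1−p)^1
= 5 · 0.0057988 · 0.643 = 0.018643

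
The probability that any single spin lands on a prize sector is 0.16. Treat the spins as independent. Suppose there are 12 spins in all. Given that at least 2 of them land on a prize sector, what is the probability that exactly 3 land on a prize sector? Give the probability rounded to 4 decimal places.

0.3156

X ~ Binomial(12, 0.16). Want P(X=3 | X≥2) = P(X=3) / P(X≥2).
P(X=3) = C(12,3)·0.16^3·0.84^9 = 0.187627
P(X≥2) = 1 − 0.123410 − 0.282081 = 0.594509
Ratio = 0.187627 / 0.594509 = 0.315601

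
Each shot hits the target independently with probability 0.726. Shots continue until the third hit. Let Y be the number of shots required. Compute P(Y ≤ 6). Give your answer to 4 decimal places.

0.9483

Finishing within 6 shots ⇔ at least 3 successes in the first 6. With X ~ Binomial(6, 0.726), P(Y ≤ 6) = 1 − P(X ≤ 2).
  k=0: C(6,0)·0.726^0·0.274^6 = 0.000423
  k=1: C(6,1)·0.726^1·0.274^5 = 0.006727
  k=2: C(6,2)·0.726^2·0.274^4 = 0.044562
1 − 0.051713 = 0.948287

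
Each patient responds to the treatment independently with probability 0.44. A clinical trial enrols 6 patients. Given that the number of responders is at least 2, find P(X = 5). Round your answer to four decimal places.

X ~ Binomial(6, 0.44). Want P(X=5 | X≥2) = P(X=5) / P(X≥2).
P(X=5) = C(6,5)·0.44^5·0.56^1 = 0.055412
P(X≥2) = 1 − 0.030841 − 0.145393 = 0.823766
Ratio = 0.055412 / 0.823766 = 0.067267

0.0673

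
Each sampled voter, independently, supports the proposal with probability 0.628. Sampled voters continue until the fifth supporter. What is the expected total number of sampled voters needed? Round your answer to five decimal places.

Y = total sampled voters until the fifth success; negative binomial with r=5, p=0.628.
E[Y] = r / p = 5 / 0.628 = 7.9617834

7.96178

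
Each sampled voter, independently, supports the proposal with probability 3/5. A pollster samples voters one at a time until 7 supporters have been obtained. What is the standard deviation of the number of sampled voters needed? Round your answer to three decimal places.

2.789

Y = total sampled voters until the seventh success; negative binomial with r=7, p=0.60.
SD(Y) = √[r(1−p)/p²] = √(7.77778) = 2.78887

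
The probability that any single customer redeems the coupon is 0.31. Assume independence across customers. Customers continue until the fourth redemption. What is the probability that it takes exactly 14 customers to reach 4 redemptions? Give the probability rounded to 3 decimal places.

0.065

Y = trial on which the fourth success occurs; negative binomial, r=4, p=0.31.
P(Y=14) = C(13,3) · p^4 · (1−p)^10
= 286 · 0.0092352 · 0.024462 = 0.06461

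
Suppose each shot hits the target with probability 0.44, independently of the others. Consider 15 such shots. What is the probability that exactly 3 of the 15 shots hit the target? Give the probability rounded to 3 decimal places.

0.037

X ~ Binomial(n=15, p=0.44).
P(X=3) = C(15,3) · p^3 · (1−p)^12
= 455 · 0.085184 · 0.00095117 = 0.03687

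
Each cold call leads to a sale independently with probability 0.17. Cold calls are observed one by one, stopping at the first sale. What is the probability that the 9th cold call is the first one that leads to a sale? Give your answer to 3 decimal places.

0.038

Geometric (trials to first success), p = 0.17.
P(Y = 9) = (1−p)^8 · p = 0.22523 · 0.17 = 0.03829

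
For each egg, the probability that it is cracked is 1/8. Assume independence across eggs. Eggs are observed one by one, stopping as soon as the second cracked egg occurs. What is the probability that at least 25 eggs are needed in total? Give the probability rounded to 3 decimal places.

Needing more than 24 eggs ⇔ fewer than 2 successes in the first 24. With X ~ Binomial(24, 0.125), P(Y > 24) = P(X ≤ 1).
  k=0: C(24,0)·0.125^0·0.875^24 = 0.04057
  k=1: C(24,1)·0.125^1·0.875^23 = 0.13909
P(X ≤ 1) = 0.17966

0.180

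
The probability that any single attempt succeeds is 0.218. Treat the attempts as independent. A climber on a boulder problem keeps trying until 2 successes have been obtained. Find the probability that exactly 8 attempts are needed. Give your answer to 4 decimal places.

0.0761

Y = trial on which the second success occurs; negative binomial, r=2, p=0.218.
P(Y=8) = C(7,1) · p^2 · (1−p)^6
= 7 · 0.047524 · 0.22869 = 0.076077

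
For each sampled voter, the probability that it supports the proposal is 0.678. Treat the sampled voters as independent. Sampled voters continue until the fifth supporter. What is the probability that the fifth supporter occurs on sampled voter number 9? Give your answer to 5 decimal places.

0.10781

Y = trial on which the fifth success occurs; negative binomial, r=5, p=0.678.
P(Y=9) = C(8,4) · p^5 · (1−p)^4
= 70 · 0.14327 · 0.01075 = 0.1078127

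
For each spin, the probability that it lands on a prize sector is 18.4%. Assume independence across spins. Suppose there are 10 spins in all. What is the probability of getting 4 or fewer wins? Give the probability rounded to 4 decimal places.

0.9767

X ~ Binomial(10, 0.184); P(X ≤ 4) = Σ C(10,k) p^k (1−p)^(10−k) over k:
  k=0: C(10,0)·0.184^0·0.816^10 = 0.130889
  k=1: C(10,1)·0.184^1·0.816^9 = 0.295141
  k=2: C(10,2)·0.184^2·0.816^8 = 0.299481
  k=3: C(10,3)·0.184^3·0.816^7 = 0.180080
  k=4: C(10,4)·0.184^4·0.816^6 = 0.071061
Total = 0.976652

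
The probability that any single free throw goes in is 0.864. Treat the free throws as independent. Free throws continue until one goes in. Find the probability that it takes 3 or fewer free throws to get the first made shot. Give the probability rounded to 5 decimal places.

0.99748

Y = number of free throws to the first success; geometric, p = 0.864.
P(Y ≤ 3) = 1 − (1−p)^3 = 1 − 0.0025155 = 0.9974845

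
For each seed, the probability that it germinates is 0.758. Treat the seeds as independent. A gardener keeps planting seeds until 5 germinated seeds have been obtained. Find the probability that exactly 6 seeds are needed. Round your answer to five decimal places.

Y = trial on which the fifth success occurs; negative binomial, r=5, p=0.758.
P(Y=6) = C(5,4) · p^5 · (1−p)^1
= 5 · 0.25023 · 0.242 = 0.3027829

0.30278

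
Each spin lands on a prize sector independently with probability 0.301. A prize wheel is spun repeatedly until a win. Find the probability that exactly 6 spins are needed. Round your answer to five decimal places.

0.05023

Geometric (trials to first success), p = 0.301.
P(Y = 6) = (1−p)^5 · p = 0.16687 · 0.301 = 0.0502288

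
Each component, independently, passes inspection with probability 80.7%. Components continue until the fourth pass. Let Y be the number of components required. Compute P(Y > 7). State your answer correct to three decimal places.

Needing more than 7 components ⇔ fewer than 4 successes in the first 7. With X ~ Binomial(7, 0.807), P(Y > 7) = P(X ≤ 3).
  k=0: C(7,0)·0.807^0·0.193^7 = 0.00001
  k=1: C(7,1)·0.807^1·0.193^6 = 0.00029
  k=2: C(7,2)·0.807^2·0.193^5 = 0.00366
  k=3: C(7,3)·0.807^3·0.193^4 = 0.02552
P(X ≤ 3) = 0.02949

0.029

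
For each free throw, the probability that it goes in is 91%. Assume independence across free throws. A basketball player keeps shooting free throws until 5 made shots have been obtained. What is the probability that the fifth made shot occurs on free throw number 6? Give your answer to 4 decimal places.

Y = trial on which the fifth success occurs; negative binomial, r=5, p=0.91.
P(Y=6) = C(5,4) · p^5 · (1−p)^1
= 5 · 0.62403 · 0.09 = 0.280814

0.2808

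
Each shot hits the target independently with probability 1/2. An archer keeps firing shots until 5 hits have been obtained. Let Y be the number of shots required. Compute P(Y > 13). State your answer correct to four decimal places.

0.1334

Needing more than 13 shots ⇔ fewer than 5 successes in the first 13. With X ~ Binomial(13, 0.50), P(Y > 13) = P(X ≤ 4).
  k=0: C(13,0)·0.50^0·0.50^13 = 0.000122
  k=1: C(13,1)·0.50^1·0.50^12 = 0.001587
  k=2: C(13,2)·0.50^2·0.50^11 = 0.009521
  k=3: C(13,3)·0.50^3·0.50^10 = 0.034912
  k=4: C(13,4)·0.50^4·0.50^9 = 0.087280
P(X ≤ 4) = 0.133423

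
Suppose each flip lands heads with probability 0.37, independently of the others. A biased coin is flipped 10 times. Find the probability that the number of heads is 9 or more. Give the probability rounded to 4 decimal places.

0.0009

X ~ Binomial(10, 0.37); P(X ≥ 9) = Σ C(10,k) p^k (1−p)^(10−k) over k:
  k=9: C(10,9)·0.37^9·0.63^1 = 0.000819
  k=10: C(10,10)·0.37^10·0.63^0 = 0.000048
Total = 0.000867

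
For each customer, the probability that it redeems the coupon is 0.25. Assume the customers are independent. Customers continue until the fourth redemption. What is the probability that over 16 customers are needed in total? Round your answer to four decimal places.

0.4050

Needing more than 16 customers ⇔ fewer than 4 successes in the first 16. With X ~ Binomial(16, 0.25), P(Y > 16) = P(X ≤ 3).
  k=0: C(16,0)·0.25^0·0.75^16 = 0.010023
  k=1: C(16,1)·0.25^1·0.75^15 = 0.053454
  k=2: C(16,2)·0.25^2·0.75^14 = 0.133635
  k=3: C(16,3)·0.25^3·0.75^13 = 0.207876
P(X ≤ 3) = 0.404987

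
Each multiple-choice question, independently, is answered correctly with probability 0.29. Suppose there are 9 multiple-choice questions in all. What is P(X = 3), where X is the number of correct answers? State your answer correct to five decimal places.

0.26244

X ~ Binomial(n=9, p=0.29).
P(X=3) = C(9,3) · p^3 · (1−p)^6
= 84 · 0.024389 · 0.1281 = 0.2624360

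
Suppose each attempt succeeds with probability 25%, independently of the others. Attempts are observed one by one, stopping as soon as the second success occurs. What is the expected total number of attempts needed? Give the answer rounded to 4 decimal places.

8.0000

Y = total attempts until the second success; negative binomial with r=2, p=0.25.
E[Y] = r / p = 2 / 0.25 = 8.000000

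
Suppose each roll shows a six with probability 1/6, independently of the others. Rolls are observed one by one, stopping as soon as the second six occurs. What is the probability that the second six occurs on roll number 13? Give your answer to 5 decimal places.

Y = trial on which the second success occurs; negative binomial, r=2, p=0.166667.
P(Y=13) = C(12,1) · p^2 · (1−p)^11
= 12 · 0.027778 · 0.13459 = 0.0448627

0.04486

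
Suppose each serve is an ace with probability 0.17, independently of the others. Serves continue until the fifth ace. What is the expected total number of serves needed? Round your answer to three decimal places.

Y = total serves until the fifth success; negative binomial with r=5, p=0.17.
E[Y] = r / p = 5 / 0.17 = 29.41176

29.412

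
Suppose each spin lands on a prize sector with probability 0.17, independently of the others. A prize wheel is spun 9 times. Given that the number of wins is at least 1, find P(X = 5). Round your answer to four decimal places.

0.0104

X ~ Binomial(9, 0.17). Want P(X=5 | X≥1) = P(X=5) / P(X≥1).
P(X=5) = C(9,5)·0.17^5·0.83^4 = 0.008490
P(X≥1) = 1 − 0.186940 = 0.813060
Ratio = 0.008490 / 0.813060 = 0.010443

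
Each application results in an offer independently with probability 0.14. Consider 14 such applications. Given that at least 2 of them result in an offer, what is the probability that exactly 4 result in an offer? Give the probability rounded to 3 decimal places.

X ~ Binomial(14, 0.14). Want P(X=4 | X≥2) = P(X=4) / P(X≥2).
P(X=4) = C(14,4)·0.14^4·0.86^10 = 0.08510
P(X≥2) = 1 − 0.12105 − 0.27589 = 0.60306
Ratio = 0.08510 / 0.60306 = 0.14111

0.141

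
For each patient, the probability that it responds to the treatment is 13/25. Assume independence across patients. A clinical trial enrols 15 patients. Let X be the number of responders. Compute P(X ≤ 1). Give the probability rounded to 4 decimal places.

X ~ Binomial(15, 0.52); P(X ≤ 1) = Σ C(15,k) p^k (1−p)^(15−k) over k:
  k=0: C(15,0)·0.52^0·0.48^15 = 0.000017
  k=1: C(15,1)·0.52^1·0.48^14 = 0.000269
Total = 0.000285

0.0003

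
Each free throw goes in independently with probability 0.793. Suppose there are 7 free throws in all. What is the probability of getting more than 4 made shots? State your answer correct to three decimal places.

0.840

X ~ Binomial(7, 0.793); P(X ≥ 5) = Σ C(7,k) p^k (1−p)^(7−k) over k:
  k=5: C(7,5)·0.793^5·0.207^2 = 0.28218
  k=6: C(7,6)·0.793^6·0.207^1 = 0.36034
  k=7: C(7,7)·0.793^7·0.207^0 = 0.19720
Total = 0.83972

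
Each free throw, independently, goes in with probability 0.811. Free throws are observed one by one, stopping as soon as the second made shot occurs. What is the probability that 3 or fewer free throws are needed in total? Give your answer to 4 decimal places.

Finishing within 3 free throws ⇔ at least 2 successes in the first 3. With X ~ Binomial(3, 0.811), P(Y ≤ 3) = 1 − P(X ≤ 1).
  k=0: C(3,0)·0.811^0·0.189^3 = 0.006751
  k=1: C(3,1)·0.811^1·0.189^2 = 0.086909
1 − 0.093660 = 0.906340

0.9063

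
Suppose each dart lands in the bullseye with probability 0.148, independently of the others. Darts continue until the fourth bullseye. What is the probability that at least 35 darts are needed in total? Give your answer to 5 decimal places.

0.23817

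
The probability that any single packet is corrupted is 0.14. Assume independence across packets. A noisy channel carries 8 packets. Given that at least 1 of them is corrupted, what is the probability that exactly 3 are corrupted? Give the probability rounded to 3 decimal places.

X ~ Binomial(8, 0.14). Want P(X=3 | X≥1) = P(X=3) / P(X≥1).
P(X=3) = C(8,3)·0.14^3·0.86^5 = 0.07229
P(X≥1) = 1 − 0.29922 = 0.70078
Ratio = 0.07229 / 0.70078 = 0.10315

0.103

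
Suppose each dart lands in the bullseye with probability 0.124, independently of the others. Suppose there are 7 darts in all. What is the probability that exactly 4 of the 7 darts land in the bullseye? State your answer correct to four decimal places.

X ~ Binomial(n=7, p=0.124).
P(X=4) = C(7,4) · p^4 · (1−p)^3
= 35 · 0.00023642 · 0.67222 = 0.005562

0.0056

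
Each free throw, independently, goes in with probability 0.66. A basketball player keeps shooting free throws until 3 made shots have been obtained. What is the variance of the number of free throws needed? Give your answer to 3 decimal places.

Y = total free throws until the third success; negative binomial with r=3, p=0.66.
Var(Y) = r(1−p)/p² = 3·0.34 / 0.66² = 2.34160

2.342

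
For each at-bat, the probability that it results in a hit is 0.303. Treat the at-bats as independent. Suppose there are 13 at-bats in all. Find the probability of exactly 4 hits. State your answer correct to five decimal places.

0.23398

X ~ Binomial(n=13, p=0.303).
P(X=4) = C(13,4) · p^4 · (1−p)^9
= 715 · 0.0084289 · 0.038824 = 0.2339761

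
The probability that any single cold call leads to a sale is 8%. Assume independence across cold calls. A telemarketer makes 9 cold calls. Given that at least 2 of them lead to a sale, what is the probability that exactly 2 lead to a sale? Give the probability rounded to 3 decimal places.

X ~ Binomial(9, 0.08). Want P(X=2 | X≥2) = P(X=2) / P(X≥2).
P(X=2) = C(9,2)·0.08^2·0.92^7 = 0.12853
P(X≥2) = 1 − 0.47216 − 0.36952 = 0.15832
Ratio = 0.12853 / 0.15832 = 0.81182

0.812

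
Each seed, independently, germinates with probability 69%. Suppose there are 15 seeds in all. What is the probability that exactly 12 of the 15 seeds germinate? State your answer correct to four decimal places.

0.1579

X ~ Binomial(n=15, p=0.69).
P(X=12) = C(15,12) · p^12 · (1−p)^3
= 455 · 0.011646 · 0.029791 = 0.157865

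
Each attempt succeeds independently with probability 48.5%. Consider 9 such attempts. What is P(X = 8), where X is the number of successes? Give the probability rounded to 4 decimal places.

0.0142

X ~ Binomial(n=9, p=0.485).
P(X=8) = C(9,8) · p^8 · (1−p)^1
= 9 · 0.0030615 · 0.515 = 0.014190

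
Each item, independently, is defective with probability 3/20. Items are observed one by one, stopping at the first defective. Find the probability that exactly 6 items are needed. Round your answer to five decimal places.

0.06656

Geometric (trials to first success), p = 0.15.
P(Y = 6) = (1−p)^5 · p = 0.44371 · 0.15 = 0.0665558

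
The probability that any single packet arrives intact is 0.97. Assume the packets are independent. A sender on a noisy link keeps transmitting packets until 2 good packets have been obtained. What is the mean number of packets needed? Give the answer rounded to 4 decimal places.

2.0619

Y = total packets until the second success; negative binomial with r=2, p=0.97.
E[Y] = r / p = 2 / 0.97 = 2.061856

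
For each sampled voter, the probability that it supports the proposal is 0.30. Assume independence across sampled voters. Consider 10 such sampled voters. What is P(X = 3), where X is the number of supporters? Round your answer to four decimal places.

0.2668

X ~ Binomial(n=10, p=0.30).
P(X=3) = C(10,3) · p^3 · (1−p)^7
= 120 · 0.027 · 0.082354 = 0.266828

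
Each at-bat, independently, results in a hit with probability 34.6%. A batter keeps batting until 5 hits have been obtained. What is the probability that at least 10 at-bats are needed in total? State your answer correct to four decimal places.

0.8350

Needing more than 9 at-bats ⇔ fewer than 5 successes in the first 9. With X ~ Binomial(9, 0.346), P(Y > 9) = P(X ≤ 4).
  k=0: C(9,0)·0.346^0·0.654^9 = 0.021888
  k=1: C(9,1)·0.346^1·0.654^8 = 0.104217
  k=2: C(9,2)·0.346^2·0.654^7 = 0.220546
  k=3: C(9,3)·0.346^3·0.654^6 = 0.272254
  k=4: C(9,4)·0.346^4·0.654^5 = 0.216055
P(X ≤ 4) = 0.834960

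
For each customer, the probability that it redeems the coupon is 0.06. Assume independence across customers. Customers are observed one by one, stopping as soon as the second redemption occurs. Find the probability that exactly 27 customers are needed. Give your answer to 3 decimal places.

0.020

Y = trial on which the second success occurs; negative binomial, r=2, p=0.06.
P(Y=27) = C(26,1) · p^2 · (1−p)^25
= 26 · 0.0036 · 0.21291 = 0.01993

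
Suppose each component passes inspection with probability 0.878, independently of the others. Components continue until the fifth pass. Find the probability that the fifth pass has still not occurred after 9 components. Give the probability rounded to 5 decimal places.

0.00222

Needing more than 9 components ⇔ fewer than 5 successes in the first 9. With X ~ Binomial(9, 0.878), P(Y > 9) = P(X ≤ 4).
  k=0: C(9,0)·0.878^0·0.122^9 = 0.0000000
  k=1: C(9,1)·0.878^1·0.122^8 = 0.0000004
  k=2: C(9,2)·0.878^2·0.122^7 = 0.0000112
  k=3: C(9,3)·0.878^3·0.122^6 = 0.0001875
  k=4: C(9,4)·0.878^4·0.122^5 = 0.0020237
P(X ≤ 4) = 0.0022227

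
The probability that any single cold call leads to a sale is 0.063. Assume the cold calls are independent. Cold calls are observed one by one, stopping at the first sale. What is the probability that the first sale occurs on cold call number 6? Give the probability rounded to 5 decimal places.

Geometric (trials to first success), p = 0.063.
P(Y = 6) = (1−p)^5 · p = 0.72227 · 0.063 = 0.0455028

0.04550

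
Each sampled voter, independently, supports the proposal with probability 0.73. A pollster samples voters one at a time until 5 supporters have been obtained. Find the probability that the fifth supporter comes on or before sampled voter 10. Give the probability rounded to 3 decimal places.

0.971

Finishing within 10 sampled voters ⇔ at least 5 successes in the first 10. With X ~ Binomial(10, 0.73), P(Y ≤ 10) = 1 − P(X ≤ 4).
  k=0: C(10,0)·0.73^0·0.27^10 = 0.00000
  k=1: C(10,1)·0.73^1·0.27^9 = 0.00006
  k=2: C(10,2)·0.73^2·0.27^8 = 0.00068
  k=3: C(10,3)·0.73^3·0.27^7 = 0.00488
  k=4: C(10,4)·0.73^4·0.27^6 = 0.02310
1 − 0.02872 = 0.97128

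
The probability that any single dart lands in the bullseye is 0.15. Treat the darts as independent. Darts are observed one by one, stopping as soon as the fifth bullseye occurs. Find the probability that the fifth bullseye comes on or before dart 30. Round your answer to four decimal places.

0.4755

Finishing within 30 darts ⇔ at least 5 successes in the first 30. With X ~ Binomial(30, 0.15), P(Y ≤ 30) = 1 − P(X ≤ 4).
  k=0: C(30,0)·0.15^0·0.85^30 = 0.007631
  k=1: C(30,1)·0.15^1·0.85^29 = 0.040398
  k=2: C(30,2)·0.15^2·0.85^28 = 0.103372
  k=3: C(30,3)·0.15^3·0.85^27 = 0.170259
  k=4: C(30,4)·0.15^4·0.85^26 = 0.202809
1 − 0.524469 = 0.475531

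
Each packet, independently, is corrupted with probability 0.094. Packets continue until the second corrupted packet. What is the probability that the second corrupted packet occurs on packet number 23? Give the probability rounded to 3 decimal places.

0.024

Y = trial on which the second success occurs; negative binomial, r=2, p=0.094.
P(Y=23) = C(22,1) · p^2 · (1−p)^21
= 22 · 0.008836 · 0.1258 = 0.02446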